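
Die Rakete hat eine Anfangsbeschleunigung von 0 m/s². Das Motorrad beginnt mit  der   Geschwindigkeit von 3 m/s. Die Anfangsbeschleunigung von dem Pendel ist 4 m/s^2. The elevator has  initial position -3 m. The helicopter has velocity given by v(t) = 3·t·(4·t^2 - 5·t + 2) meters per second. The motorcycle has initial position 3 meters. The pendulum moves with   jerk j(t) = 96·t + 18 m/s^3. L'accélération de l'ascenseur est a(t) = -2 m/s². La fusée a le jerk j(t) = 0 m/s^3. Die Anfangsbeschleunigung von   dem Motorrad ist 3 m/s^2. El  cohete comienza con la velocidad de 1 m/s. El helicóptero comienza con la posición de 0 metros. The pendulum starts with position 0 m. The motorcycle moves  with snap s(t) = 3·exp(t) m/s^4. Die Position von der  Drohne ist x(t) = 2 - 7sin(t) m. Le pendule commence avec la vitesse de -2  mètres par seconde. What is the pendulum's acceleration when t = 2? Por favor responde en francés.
Pour résoudre ceci, nous devons prendre 1 intégrale de notre équation du jerk j(t) = 96·t + 18. En prenant ∫j(t)dt et en appliquant a(0) = 4, nous trouvons a(t) = 48·t^2 + 18·t + 4. De l'équation de l'accélération a(t) = 48·t^2 + 18·t + 4, nous substituons t = 2 pour obtenir a = 232.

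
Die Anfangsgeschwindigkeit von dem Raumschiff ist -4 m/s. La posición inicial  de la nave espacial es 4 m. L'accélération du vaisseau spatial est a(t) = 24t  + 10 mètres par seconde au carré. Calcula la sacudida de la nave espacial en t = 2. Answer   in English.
To solve this, we need to take 1 derivative of our acceleration equation a(t) = 24·t + 10. Taking d/dt of a(t), we find j(t) = 24. Using j(t) = 24 and substituting t = 2, we find j = 24.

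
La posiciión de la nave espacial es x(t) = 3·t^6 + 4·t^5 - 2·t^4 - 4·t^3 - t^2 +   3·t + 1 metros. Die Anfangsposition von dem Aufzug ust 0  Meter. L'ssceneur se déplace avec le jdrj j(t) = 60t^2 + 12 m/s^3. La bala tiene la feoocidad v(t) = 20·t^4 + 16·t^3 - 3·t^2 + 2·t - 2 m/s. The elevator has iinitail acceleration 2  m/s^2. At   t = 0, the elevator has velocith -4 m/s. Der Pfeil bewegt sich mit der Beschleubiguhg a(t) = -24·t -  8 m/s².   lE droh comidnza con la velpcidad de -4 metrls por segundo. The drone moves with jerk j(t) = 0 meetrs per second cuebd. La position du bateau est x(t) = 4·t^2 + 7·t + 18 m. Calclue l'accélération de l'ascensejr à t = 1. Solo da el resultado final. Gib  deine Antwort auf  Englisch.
At t = 1, a = 34.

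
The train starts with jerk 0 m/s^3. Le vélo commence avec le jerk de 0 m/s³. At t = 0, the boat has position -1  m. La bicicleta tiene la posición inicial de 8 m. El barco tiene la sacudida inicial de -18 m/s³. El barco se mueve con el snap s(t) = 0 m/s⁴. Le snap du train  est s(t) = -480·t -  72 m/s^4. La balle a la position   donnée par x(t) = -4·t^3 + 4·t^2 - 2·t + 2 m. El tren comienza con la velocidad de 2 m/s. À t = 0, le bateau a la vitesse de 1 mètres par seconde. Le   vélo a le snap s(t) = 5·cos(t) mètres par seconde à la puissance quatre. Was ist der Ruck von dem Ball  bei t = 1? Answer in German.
Um dies zu lösen, müssen wir 3 Ableitungen unserer Gleichung für die Position x(t) = -4·t^3 + 4·t^2 - 2·t + 2 nehmen. Die Ableitung von der Position ergibt die Geschwindigkeit: v(t) = -12·t^2 + 8·t - 2. Die Ableitung von der Geschwindigkeit ergibt die Beschleunigung: a(t) = 8 - 24·t. Mit d/dt von a(t) finden wir j(t) = -24. Wir haben den Ruck j(t) = -24. Durch Einsetzen von t = 1: j(1) = -24.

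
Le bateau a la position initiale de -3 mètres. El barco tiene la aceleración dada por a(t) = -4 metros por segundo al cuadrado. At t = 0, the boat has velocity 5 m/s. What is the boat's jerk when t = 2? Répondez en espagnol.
Para resolver esto, necesitamos tomar 1 derivada de nuestra ecuación de la aceleración a(t) = -4. La derivada de la aceleración da la sacudida: j(t) = 0. De la ecuación de la sacudida j(t) = 0, sustituimos t = 2 para obtener j = 0.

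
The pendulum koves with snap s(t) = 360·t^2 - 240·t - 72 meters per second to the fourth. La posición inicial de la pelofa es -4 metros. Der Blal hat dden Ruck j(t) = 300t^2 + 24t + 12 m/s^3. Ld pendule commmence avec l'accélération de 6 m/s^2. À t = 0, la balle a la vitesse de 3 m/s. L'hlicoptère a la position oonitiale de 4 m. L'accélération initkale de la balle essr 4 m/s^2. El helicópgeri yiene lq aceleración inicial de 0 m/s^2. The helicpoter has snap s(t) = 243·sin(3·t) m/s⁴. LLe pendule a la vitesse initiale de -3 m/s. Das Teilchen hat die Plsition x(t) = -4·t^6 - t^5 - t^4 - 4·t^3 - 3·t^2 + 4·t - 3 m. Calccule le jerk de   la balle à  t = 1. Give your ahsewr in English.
From the given jerk equation j(t) = 300·t^2 + 24·t + 12, we substitute t = 1 to get j = 336.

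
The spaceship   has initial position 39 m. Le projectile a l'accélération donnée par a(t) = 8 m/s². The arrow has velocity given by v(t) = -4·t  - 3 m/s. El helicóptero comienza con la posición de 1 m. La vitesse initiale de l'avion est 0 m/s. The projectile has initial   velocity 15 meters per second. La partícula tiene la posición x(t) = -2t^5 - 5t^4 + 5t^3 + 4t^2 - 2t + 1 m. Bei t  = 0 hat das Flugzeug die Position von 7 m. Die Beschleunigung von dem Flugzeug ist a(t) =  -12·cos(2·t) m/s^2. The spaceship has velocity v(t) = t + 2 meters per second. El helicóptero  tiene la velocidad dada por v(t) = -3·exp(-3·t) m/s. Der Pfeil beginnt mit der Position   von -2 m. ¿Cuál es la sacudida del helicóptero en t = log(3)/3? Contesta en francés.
Pour résoudre ceci, nous devons prendre 2 dérivées de notre équation de la vitesse v(t) = -3·exp(-3·t). En dérivant la vitesse, nous obtenons l'accélération: a(t) = 9·exp(-3·t). En dérivant l'accélération, nous obtenons le jerk: j(t) = -27·exp(-3·t). De l'équation du jerk j(t) = -27·exp(-3·t), nous substituons t = log(3)/3 pour obtenir j = -9.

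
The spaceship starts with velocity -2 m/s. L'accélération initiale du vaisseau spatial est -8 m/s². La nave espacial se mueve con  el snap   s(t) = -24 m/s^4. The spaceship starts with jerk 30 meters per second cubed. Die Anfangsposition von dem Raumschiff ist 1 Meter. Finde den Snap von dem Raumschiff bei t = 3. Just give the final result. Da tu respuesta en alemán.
s(3) = -24.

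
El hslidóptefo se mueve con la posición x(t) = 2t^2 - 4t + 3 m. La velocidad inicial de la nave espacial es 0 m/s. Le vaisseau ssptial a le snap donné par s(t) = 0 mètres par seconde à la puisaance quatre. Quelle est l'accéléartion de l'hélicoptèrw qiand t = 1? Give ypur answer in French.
Pour résoudre ceci, nous devons prendre 2 dérivées de notre équation de la position x(t) = 2·t^2 - 4·t + 3. En prenant d/dt de x(t), nous trouvons v(t) = 4·t - 4. En prenant d/dt de v(t), nous trouvons a(t) = 4. Nous avons l'accélération a(t) = 4. En substituant t = 1: a(1) = 4.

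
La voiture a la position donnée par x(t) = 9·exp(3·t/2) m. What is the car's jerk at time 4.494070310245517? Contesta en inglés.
Starting from position x(t) = 9·exp(3·t/2), we take 3 derivatives. The derivative of position gives velocity: v(t) = 27·exp(3·t/2)/2. Taking d/dt of v(t), we find a(t) = 81·exp(3·t/2)/4. The derivative of acceleration gives jerk: j(t) = 243·exp(3·t/2)/8. From the given jerk equation j(t) = 243·exp(3·t/2)/8, we substitute t = 4.494070310245517 to get j = 25712.3157209155.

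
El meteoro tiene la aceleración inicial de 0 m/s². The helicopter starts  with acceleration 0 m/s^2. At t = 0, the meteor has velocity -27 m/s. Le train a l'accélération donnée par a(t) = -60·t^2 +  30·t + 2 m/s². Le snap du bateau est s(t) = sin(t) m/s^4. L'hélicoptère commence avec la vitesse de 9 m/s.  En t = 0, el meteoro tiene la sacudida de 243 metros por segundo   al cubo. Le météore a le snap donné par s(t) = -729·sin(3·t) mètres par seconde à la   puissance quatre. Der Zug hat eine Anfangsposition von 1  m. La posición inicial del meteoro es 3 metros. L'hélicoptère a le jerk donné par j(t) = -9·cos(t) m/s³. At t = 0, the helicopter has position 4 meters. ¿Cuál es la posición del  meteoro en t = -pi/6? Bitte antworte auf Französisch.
Nous devons intégrer notre équation du snap s(t) = -729·sin(3·t) 4 fois. En prenant ∫s(t)dt et en appliquant j(0) = 243, nous trouvons j(t) = 243·cos(3·t). La primitive du jerk est l'accélération. En utilisant a(0) = 0, nous obtenons a(t) = 81·sin(3·t). La primitive de l'accélération, avec v(0) = -27, donne la vitesse: v(t) = -27·cos(3·t). La primitive de la vitesse, avec x(0) = 3, donne la position: x(t) = 3 - 9·sin(3·t). De l'équation de la position x(t) = 3 - 9·sin(3·t), nous substituons t = -pi/6 pour obtenir x = 12.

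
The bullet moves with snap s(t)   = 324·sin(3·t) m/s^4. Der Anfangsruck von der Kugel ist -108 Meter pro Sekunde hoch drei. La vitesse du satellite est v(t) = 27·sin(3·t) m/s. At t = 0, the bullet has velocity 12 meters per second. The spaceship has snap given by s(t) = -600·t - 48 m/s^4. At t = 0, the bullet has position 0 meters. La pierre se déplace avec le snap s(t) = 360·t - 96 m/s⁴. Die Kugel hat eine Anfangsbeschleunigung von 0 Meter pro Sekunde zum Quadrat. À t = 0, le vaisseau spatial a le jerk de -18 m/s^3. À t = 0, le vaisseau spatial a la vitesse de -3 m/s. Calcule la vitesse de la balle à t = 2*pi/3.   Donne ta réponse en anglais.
To find the answer, we compute 3 antiderivatives of s(t) = 324·sin(3·t). Taking ∫s(t)dt and applying j(0) = -108, we find j(t) = -108·cos(3·t). Taking ∫j(t)dt and applying a(0) = 0, we find a(t) = -36·sin(3·t). The antiderivative of acceleration is velocity. Using v(0) = 12, we get v(t) = 12·cos(3·t). From the given velocity equation v(t) = 12·cos(3·t), we substitute t = 2*pi/3 to get v = 12.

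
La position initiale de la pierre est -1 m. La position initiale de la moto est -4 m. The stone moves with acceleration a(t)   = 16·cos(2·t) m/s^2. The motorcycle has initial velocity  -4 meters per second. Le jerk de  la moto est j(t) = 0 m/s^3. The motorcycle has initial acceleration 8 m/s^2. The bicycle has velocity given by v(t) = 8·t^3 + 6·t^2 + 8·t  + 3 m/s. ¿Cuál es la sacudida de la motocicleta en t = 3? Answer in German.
Mit j(t) = 0 und Einsetzen von t = 3, finden wir j = 0.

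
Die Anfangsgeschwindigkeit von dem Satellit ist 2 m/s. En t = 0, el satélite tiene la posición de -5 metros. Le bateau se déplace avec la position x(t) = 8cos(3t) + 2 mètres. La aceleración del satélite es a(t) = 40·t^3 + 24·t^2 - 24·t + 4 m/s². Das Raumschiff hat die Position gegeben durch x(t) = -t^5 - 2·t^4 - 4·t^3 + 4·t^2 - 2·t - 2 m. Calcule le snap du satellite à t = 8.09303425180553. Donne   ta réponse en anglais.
Starting from acceleration a(t) = 40·t^3 + 24·t^2 - 24·t + 4, we take 2 derivatives. The derivative of acceleration gives jerk: j(t) = 120·t^2 + 48·t - 24. The derivative of jerk gives snap: s(t) = 240·t + 48. Using s(t) = 240·t + 48 and substituting t = 8.09303425180553, we find s = 1990.32822043333.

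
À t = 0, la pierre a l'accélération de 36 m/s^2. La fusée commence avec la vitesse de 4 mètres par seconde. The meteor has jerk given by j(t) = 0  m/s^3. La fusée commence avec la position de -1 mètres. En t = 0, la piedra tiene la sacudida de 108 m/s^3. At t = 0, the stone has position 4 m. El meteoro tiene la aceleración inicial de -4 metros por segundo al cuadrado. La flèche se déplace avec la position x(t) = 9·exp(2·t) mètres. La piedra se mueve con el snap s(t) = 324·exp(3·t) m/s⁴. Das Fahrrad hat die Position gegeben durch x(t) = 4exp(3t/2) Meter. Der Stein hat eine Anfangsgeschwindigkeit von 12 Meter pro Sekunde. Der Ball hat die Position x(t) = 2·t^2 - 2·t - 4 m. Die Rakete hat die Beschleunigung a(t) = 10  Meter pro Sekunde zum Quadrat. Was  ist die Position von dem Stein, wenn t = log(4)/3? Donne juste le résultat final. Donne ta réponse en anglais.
x(log(4)/3) = 16.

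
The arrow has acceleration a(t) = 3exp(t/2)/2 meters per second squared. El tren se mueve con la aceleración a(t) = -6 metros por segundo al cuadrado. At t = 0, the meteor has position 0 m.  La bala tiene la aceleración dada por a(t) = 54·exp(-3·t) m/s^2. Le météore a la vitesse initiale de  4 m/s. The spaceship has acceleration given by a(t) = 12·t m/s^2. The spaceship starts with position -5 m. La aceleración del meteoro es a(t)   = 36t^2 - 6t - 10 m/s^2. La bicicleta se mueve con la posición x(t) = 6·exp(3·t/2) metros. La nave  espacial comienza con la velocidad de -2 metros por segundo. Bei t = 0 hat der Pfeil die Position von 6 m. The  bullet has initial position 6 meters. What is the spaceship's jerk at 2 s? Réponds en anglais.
Starting from acceleration a(t) = 12·t, we take 1 derivative. Taking d/dt of a(t), we find j(t) = 12. Using j(t) = 12 and substituting t = 2, we find j = 12.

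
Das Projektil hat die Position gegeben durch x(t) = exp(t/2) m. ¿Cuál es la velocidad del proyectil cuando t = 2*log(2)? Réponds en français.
Nous devons dériver notre équation de la position x(t) = exp(t/2) 1 fois. En prenant d/dt de x(t), nous trouvons v(t) = exp(t/2)/2. Nous avons la vitesse v(t) = exp(t/2)/2. En substituant t = 2*log(2): v(2*log(2)) = 1.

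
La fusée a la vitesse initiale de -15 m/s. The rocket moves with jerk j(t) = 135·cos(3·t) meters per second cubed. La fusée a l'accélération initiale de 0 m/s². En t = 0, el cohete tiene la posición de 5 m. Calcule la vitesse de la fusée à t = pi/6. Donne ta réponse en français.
Nous devons trouver l'intégrale de notre équation du jerk j(t) = 135·cos(3·t) 2 fois. La primitive du jerk est l'accélération. En utilisant a(0) = 0, nous obtenons a(t) = 45·sin(3·t). En prenant ∫a(t)dt et en appliquant v(0) = -15, nous trouvons v(t) = -15·cos(3·t). Nous avons la vitesse v(t) = -15·cos(3·t). En substituant t = pi/6: v(pi/6) = 0.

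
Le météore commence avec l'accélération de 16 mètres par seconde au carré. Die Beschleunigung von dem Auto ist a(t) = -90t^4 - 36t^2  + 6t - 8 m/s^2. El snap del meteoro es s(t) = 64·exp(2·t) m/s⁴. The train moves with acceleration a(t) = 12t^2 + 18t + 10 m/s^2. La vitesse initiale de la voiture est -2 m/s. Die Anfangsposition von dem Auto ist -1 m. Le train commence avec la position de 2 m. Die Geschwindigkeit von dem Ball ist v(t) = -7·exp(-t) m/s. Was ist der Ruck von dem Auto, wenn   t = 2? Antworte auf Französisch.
En partant de l'accélération a(t) = -90·t^4 - 36·t^2 + 6·t - 8, nous prenons 1 dérivée. La dérivée de l'accélération donne le jerk: j(t) = -360·t^3 - 72·t + 6. Nous avons le jerk j(t) = -360·t^3 - 72·t + 6. En substituant t = 2: j(2) = -3018.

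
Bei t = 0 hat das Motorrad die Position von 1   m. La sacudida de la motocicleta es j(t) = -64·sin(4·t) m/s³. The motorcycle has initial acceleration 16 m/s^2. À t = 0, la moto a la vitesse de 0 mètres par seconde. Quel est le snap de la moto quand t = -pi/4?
Pour résoudre ceci, nous devons prendre 1 dérivée de notre équation du jerk j(t) = -64·sin(4·t). La dérivée du jerk donne le snap: s(t) = -256·cos(4·t). En utilisant s(t) = -256·cos(4·t) et en substituant t = -pi/4, nous trouvons s = 256.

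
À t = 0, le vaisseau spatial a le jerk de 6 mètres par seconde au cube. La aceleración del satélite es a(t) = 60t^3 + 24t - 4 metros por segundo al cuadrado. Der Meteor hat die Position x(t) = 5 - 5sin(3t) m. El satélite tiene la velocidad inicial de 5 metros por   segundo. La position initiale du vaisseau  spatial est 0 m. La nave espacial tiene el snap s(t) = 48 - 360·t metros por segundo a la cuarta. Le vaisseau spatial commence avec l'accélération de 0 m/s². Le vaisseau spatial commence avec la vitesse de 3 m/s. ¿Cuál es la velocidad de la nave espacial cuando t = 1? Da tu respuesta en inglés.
We must find the integral of our snap equation s(t) = 48 - 360·t 3 times. The antiderivative of snap, with j(0) = 6, gives jerk: j(t) = -180·t^2 + 48·t + 6. Taking ∫j(t)dt and applying a(0) = 0, we find a(t) = 6·t·(-10·t^2 + 4·t + 1). Finding the antiderivative of a(t) and using v(0) = 3: v(t) = -15·t^4 + 8·t^3 + 3·t^2 + 3. From the given velocity equation v(t) = -15·t^4 + 8·t^3 + 3·t^2 + 3, we substitute t = 1 to get v = -1.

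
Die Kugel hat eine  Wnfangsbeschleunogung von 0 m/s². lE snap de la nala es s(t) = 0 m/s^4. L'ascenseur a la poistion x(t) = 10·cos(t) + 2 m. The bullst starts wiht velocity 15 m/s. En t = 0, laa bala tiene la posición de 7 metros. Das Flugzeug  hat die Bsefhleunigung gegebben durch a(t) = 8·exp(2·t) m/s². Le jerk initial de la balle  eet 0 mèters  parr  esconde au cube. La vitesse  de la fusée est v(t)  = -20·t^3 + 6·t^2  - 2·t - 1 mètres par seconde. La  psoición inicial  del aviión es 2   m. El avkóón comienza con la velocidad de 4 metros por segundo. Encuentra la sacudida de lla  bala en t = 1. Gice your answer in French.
Nous devons trouver la primitive de notre équation du snap s(t) = 0 1 fois. La primitive du snap, avec j(0) = 0, donne le jerk: j(t) = 0. En utilisant j(t) = 0 et en substituant t = 1, nous trouvons j = 0.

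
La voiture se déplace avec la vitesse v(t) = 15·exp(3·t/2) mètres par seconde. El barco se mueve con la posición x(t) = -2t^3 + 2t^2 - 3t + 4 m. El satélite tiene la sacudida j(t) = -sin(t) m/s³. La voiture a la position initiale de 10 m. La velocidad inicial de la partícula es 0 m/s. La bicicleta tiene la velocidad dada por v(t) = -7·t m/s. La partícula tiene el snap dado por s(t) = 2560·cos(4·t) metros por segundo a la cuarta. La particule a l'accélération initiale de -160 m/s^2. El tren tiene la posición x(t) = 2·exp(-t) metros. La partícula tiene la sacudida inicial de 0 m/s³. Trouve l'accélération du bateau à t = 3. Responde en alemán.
Um dies zu lösen, müssen wir 2 Ableitungen unserer Gleichung für die Position x(t) = -2·t^3 + 2·t^2 - 3·t + 4 nehmen. Durch Ableiten von der Position erhalten wir die Geschwindigkeit: v(t) = -6·t^2 + 4·t - 3. Durch Ableiten von der Geschwindigkeit erhalten wir die Beschleunigung: a(t) = 4 - 12·t. Mit a(t) = 4 - 12·t und Einsetzen von t = 3, finden wir a = -32.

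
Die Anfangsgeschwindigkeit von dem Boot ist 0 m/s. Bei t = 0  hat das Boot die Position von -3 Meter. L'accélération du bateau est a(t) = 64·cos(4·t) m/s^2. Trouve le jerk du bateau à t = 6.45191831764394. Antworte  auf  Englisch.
Starting from acceleration a(t) = 64·cos(4·t), we take 1 derivative. The derivative of acceleration gives jerk: j(t) = -256·sin(4·t). We have jerk j(t) = -256·sin(4·t). Substituting t = 6.45191831764394: j(6.45191831764394) = -159.960130531956.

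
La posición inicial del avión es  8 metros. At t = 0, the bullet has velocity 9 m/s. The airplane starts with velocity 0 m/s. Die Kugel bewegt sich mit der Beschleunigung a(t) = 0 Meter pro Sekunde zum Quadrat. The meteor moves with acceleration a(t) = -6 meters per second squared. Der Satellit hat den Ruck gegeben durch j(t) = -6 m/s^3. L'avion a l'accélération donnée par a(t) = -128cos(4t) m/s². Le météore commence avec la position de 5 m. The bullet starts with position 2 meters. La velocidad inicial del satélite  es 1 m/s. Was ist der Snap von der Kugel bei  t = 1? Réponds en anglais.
We must differentiate our acceleration equation a(t) = 0 2 times. Taking d/dt of a(t), we find j(t) = 0. Differentiating jerk, we get snap: s(t) = 0. We have snap s(t) = 0. Substituting t = 1: s(1) = 0.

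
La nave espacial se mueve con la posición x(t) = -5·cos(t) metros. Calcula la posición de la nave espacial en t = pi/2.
Usando x(t) = -5·cos(t) y sustituyendo t = pi/2, encontramos x = 0.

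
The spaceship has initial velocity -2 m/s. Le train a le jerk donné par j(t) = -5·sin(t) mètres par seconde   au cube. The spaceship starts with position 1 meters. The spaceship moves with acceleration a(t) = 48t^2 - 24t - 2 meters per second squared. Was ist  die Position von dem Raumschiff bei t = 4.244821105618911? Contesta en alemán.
Ausgehend von der Beschleunigung a(t) = 48·t^2 - 24·t - 2, nehmen wir 2 Integrale. Das Integral von der Beschleunigung ist die Geschwindigkeit. Mit v(0) = -2 erhalten wir v(t) = 16·t^3 - 12·t^2 - 2·t - 2. Die Stammfunktion von der Geschwindigkeit ist die Position. Mit x(0) = 1 erhalten wir x(t) = 4·t^4 - 4·t^3 - t^2 - 2·t + 1. Wir haben die Position x(t) = 4·t^4 - 4·t^3 - t^2 - 2·t + 1. Durch Einsetzen von t = 4.244821105618911: x(4.244821105618911) = 967.216775028909.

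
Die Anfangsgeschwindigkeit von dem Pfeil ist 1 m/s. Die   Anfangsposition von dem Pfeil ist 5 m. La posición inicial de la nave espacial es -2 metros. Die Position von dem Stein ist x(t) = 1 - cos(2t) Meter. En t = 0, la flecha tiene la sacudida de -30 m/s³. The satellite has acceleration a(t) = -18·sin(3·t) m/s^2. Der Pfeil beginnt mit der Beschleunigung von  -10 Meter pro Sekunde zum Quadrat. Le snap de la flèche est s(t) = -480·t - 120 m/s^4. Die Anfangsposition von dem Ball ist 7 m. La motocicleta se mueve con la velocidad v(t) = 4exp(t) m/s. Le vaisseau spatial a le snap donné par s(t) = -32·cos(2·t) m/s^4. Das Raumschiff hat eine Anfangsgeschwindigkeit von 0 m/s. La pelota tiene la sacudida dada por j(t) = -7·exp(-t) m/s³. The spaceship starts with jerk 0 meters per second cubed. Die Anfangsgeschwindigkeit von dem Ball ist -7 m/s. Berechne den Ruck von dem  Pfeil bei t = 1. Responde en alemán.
Um dies zu lösen, müssen wir 1 Integral unserer Gleichung für den Snap s(t) = -480·t - 120 finden. Das Integral von dem Snap, mit j(0) = -30, ergibt den Ruck: j(t) = -240·t^2 - 120·t - 30. Mit j(t) = -240·t^2 - 120·t - 30 und Einsetzen von t = 1, finden wir j = -390.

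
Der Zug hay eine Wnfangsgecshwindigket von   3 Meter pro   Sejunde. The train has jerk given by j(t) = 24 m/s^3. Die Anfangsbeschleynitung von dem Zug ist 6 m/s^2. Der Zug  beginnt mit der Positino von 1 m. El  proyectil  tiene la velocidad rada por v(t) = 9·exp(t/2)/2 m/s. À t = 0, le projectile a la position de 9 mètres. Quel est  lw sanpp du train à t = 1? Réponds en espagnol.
Para resolver esto, necesitamos tomar 1 derivada de nuestra ecuación de la sacudida j(t) = 24. La derivada de la sacudida da el snap: s(t) = 0. Tenemos el snap s(t) = 0. Sustituyendo t = 1: s(1) = 0.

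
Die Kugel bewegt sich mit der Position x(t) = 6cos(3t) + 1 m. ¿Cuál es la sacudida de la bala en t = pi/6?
Para resolver esto, necesitamos tomar 3 derivadas de nuestra ecuación de la posición x(t) = 6·cos(3·t) + 1. La derivada de la posición da la velocidad: v(t) = -18·sin(3·t). La derivada de la velocidad da la aceleración: a(t) = -54·cos(3·t). Derivando la aceleración, obtenemos la sacudida: j(t) = 162·sin(3·t). Usando j(t) = 162·sin(3·t) y sustituyendo t = pi/6, encontramos j = 162.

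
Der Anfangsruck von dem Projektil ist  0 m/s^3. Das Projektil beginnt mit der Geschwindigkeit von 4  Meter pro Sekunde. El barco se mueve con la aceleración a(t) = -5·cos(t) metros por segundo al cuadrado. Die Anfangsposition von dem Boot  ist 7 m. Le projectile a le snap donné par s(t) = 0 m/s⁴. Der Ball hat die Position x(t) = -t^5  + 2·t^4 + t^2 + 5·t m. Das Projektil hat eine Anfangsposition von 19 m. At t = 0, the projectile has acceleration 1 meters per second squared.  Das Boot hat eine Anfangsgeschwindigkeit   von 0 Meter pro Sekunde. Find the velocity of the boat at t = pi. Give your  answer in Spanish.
Necesitamos integrar nuestra ecuación de la aceleración a(t) = -5·cos(t) 1 vez. Integrando la aceleración y usando la condición inicial v(0) = 0, obtenemos v(t) = -5·sin(t). Usando v(t) = -5·sin(t) y sustituyendo t = pi, encontramos v = 0.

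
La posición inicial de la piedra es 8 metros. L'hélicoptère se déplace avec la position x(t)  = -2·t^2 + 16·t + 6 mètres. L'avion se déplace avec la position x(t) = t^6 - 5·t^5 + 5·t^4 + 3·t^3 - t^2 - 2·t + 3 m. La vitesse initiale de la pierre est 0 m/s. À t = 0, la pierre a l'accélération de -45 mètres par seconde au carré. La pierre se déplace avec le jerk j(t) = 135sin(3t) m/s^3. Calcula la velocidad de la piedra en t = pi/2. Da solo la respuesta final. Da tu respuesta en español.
La velocidad en t = pi/2 es v = 15.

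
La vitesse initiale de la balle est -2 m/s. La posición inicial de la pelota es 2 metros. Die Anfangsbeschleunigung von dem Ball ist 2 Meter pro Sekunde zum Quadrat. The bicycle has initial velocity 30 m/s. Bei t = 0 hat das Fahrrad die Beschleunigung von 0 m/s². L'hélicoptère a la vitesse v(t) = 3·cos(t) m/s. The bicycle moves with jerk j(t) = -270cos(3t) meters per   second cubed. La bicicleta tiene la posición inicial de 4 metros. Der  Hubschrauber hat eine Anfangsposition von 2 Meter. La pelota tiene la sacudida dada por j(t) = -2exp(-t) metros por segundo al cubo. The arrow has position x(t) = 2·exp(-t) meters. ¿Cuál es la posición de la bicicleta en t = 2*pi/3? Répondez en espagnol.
Partiendo de la sacudida j(t) = -270·cos(3·t), tomamos 3 antiderivadas. La integral de la sacudida, con a(0) = 0, da la aceleración: a(t) = -90·sin(3·t). Integrando la aceleración y usando la condición inicial v(0) = 30, obtenemos v(t) = 30·cos(3·t). Tomando ∫v(t)dt y aplicando x(0) = 4, encontramos x(t) = 10·sin(3·t) + 4. De la ecuación de la posición x(t) = 10·sin(3·t) + 4, sustituimos t = 2*pi/3 para obtener x = 4.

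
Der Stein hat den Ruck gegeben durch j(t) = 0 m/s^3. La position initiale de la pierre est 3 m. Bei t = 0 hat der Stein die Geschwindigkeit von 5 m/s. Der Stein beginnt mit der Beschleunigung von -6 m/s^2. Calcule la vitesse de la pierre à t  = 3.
En partant du jerk j(t) = 0, nous prenons 2 primitives. La primitive du jerk, avec a(0) = -6, donne l'accélération: a(t) = -6. En prenant ∫a(t)dt et en appliquant v(0) = 5, nous trouvons v(t) = 5 - 6·t. Nous avons la vitesse v(t) = 5 - 6·t. En substituant t = 3: v(3) = -13.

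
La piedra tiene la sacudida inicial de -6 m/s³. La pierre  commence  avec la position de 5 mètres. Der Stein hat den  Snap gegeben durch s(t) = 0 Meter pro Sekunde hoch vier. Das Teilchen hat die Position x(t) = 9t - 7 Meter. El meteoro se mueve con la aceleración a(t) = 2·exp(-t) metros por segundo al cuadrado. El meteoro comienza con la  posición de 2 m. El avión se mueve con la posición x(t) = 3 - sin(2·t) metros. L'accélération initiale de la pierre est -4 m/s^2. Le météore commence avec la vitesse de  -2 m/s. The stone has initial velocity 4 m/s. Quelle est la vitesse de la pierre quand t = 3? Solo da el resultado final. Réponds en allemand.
v(3) = -35.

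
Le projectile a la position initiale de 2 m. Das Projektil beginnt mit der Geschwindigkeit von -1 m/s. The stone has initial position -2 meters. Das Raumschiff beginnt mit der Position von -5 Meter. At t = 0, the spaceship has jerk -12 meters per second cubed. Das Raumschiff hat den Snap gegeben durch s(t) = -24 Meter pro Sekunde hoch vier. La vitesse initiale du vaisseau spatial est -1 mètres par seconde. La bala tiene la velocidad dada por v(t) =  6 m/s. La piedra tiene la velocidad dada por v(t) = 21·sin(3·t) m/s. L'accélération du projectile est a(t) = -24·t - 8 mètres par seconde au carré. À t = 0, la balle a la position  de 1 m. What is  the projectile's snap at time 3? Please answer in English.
To solve this, we need to take 2 derivatives of our acceleration equation a(t) = -24·t - 8. The derivative of acceleration gives jerk: j(t) = -24. Differentiating jerk, we get snap: s(t) = 0. Using s(t) = 0 and substituting t = 3, we find s = 0.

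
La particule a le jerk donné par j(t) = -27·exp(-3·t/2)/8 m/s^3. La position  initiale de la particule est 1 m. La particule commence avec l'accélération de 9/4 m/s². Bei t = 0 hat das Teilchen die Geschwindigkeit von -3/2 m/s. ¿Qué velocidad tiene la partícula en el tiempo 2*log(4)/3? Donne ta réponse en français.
Nous devons intégrer notre équation du jerk j(t) = -27·exp(-3·t/2)/8 2 fois. L'intégrale du jerk, avec a(0) = 9/4, donne l'accélération: a(t) = 9·exp(-3·t/2)/4. En intégrant l'accélération et en utilisant la condition initiale v(0) = -3/2, nous obtenons v(t) = -3·exp(-3·t/2)/2. Nous avons la vitesse v(t) = -3·exp(-3·t/2)/2. En substituant t = 2*log(4)/3: v(2*log(4)/3) = -3/8.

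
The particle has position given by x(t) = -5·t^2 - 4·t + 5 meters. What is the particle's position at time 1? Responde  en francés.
Nous avons la position x(t) = -5·t^2 - 4·t + 5. En substituant t = 1: x(1) = -4.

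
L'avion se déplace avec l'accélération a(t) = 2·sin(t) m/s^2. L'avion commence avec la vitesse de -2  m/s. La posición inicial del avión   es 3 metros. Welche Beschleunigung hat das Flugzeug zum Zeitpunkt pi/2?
Mit a(t) = 2·sin(t) und Einsetzen von t = pi/2, finden wir a = 2.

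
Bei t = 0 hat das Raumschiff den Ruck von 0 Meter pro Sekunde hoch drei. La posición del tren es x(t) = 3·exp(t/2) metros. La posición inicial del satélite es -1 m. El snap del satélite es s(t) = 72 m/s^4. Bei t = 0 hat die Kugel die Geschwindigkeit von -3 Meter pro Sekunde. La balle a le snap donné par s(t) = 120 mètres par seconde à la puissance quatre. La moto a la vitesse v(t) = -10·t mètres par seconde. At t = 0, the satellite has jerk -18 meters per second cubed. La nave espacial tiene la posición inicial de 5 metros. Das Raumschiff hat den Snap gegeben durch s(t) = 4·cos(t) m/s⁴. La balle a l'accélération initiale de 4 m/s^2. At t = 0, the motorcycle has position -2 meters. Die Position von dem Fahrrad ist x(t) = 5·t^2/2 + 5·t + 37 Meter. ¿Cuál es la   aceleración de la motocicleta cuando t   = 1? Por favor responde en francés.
Pour résoudre ceci, nous devons prendre 1 dérivée de notre équation de la vitesse v(t) = -10·t. En prenant d/dt de v(t), nous trouvons a(t) = -10. En utilisant a(t) = -10 et en substituant t = 1, nous trouvons a = -10.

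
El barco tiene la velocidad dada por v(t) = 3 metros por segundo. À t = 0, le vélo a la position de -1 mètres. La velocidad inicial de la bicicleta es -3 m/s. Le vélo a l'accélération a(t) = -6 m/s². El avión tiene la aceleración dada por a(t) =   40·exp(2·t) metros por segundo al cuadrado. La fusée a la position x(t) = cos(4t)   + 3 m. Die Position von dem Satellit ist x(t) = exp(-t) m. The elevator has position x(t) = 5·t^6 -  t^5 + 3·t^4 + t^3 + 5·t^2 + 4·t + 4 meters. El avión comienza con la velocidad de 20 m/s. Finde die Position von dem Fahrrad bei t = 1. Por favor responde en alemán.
Ausgehend von der Beschleunigung a(t) = -6, nehmen wir 2 Stammfunktionen. Das Integral von der Beschleunigung ist die Geschwindigkeit. Mit v(0) = -3 erhalten wir v(t) = -6·t - 3. Die Stammfunktion von der Geschwindigkeit, mit x(0) = -1, ergibt die Position: x(t) = -3·t^2 - 3·t - 1. Mit x(t) = -3·t^2 - 3·t - 1 und Einsetzen von t = 1, finden wir x = -7.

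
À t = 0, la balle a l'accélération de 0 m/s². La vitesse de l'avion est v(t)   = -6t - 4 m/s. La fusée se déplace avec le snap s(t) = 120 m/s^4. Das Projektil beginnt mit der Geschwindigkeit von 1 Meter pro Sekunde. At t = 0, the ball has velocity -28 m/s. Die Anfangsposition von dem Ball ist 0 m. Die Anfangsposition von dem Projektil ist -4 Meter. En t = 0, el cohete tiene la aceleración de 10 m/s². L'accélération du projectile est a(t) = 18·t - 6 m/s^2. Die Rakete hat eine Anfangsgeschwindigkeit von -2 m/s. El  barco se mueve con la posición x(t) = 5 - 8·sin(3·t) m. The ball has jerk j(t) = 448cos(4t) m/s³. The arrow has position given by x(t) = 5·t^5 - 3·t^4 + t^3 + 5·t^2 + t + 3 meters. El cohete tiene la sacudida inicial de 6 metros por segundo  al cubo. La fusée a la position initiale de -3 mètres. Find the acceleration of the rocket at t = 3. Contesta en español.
Para resolver esto, necesitamos tomar 2 antiderivadas de nuestra ecuación del snap s(t) = 120. Integrando el snap y usando la condición inicial j(0) = 6, obtenemos j(t) = 120·t + 6. La antiderivada de la sacudida es la aceleración. Usando a(0) = 10, obtenemos a(t) = 60·t^2 + 6·t + 10. De la ecuación de la aceleración a(t) = 60·t^2 + 6·t + 10, sustituimos t = 3 para obtener a = 568.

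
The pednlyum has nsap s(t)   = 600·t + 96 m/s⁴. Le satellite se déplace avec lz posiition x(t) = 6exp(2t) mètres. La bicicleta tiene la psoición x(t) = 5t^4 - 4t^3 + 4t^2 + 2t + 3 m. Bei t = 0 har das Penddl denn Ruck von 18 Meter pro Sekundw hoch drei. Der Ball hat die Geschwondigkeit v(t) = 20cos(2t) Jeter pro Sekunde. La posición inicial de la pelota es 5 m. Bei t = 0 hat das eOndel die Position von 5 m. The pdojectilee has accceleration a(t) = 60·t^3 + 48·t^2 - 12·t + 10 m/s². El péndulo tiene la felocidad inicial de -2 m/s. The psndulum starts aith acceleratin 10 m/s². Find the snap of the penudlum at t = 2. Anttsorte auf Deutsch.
Mit s(t) = 600·t + 96 und Einsetzen von t = 2, finden wir s = 1296.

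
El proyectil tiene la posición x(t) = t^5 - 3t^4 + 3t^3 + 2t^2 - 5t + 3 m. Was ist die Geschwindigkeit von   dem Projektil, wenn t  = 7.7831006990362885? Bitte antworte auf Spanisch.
Para resolver esto, necesitamos tomar 1 derivada de nuestra ecuación de la posición x(t) = t^5 - 3·t^4 + 3·t^3 + 2·t^2 - 5·t + 3. Derivando la posición, obtenemos la velocidad: v(t) = 5·t^4 - 12·t^3 + 9·t^2 + 4·t - 5. De la ecuación de la velocidad v(t) = 5·t^4 - 12·t^3 + 9·t^2 + 4·t - 5, sustituimos t = 7.7831006990362885 para obtener v = 13261.2882597704.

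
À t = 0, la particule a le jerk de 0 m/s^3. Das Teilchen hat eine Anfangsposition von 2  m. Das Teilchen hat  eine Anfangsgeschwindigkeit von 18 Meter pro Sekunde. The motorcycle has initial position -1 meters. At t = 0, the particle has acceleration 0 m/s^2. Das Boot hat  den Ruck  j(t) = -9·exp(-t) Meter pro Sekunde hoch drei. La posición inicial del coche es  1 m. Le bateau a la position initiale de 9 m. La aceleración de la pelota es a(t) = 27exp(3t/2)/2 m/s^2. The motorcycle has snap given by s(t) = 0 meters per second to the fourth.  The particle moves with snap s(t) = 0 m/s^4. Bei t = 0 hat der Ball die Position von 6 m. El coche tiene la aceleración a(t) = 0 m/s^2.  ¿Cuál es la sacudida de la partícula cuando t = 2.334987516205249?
Debemos encontrar la integral de nuestra ecuación del snap s(t) = 0 1 vez. Integrando el snap y usando la condición inicial j(0) = 0, obtenemos j(t) = 0. Tenemos la sacudida j(t) = 0. Sustituyendo t = 2.334987516205249: j(2.334987516205249) = 0.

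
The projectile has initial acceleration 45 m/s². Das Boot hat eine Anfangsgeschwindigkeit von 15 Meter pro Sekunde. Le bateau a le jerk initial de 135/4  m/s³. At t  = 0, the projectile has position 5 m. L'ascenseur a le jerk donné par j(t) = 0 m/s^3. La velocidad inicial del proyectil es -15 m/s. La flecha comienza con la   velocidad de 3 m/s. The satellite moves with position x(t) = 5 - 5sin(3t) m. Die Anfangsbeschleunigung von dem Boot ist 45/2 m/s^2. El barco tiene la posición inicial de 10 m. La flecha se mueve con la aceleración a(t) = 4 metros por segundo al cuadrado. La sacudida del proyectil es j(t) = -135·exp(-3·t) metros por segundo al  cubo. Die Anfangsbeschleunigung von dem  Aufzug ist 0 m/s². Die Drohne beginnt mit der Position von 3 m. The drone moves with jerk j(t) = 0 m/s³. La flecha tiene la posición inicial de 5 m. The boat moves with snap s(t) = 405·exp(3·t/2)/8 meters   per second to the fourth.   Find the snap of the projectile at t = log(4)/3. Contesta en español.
Debemos derivar nuestra ecuación de la sacudida j(t) = -135·exp(-3·t) 1 vez. Tomando d/dt de j(t), encontramos s(t) = 405·exp(-3·t). Usando s(t) = 405·exp(-3·t) y sustituyendo t = log(4)/3, encontramos s = 405/4.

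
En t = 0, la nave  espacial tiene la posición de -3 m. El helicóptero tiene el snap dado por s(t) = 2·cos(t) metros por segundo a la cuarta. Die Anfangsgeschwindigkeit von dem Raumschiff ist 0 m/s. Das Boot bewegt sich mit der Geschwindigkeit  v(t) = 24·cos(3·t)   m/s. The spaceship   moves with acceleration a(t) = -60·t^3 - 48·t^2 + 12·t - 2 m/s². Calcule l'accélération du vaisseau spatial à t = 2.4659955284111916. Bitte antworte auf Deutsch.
Mit a(t) = -60·t^3 - 48·t^2 + 12·t - 2 und Einsetzen von t = 2.4659955284111916, finden wir a = -1164.06543020561.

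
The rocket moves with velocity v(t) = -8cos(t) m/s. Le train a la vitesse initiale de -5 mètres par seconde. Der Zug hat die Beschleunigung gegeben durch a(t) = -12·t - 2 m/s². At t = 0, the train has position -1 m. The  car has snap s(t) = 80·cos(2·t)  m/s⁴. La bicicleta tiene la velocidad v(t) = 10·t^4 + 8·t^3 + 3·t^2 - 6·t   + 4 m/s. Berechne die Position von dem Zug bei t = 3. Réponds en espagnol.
Partiendo de la aceleración a(t) = -12·t - 2, tomamos 2 antiderivadas. La antiderivada de la aceleración es la velocidad. Usando v(0) = -5, obtenemos v(t) = -6·t^2 - 2·t - 5. La antiderivada de la velocidad es la posición. Usando x(0) = -1, obtenemos x(t) = -2·t^3 - t^2 - 5·t - 1. Tenemos la posición x(t) = -2·t^3 - t^2 - 5·t - 1. Sustituyendo t = 3: x(3) = -79.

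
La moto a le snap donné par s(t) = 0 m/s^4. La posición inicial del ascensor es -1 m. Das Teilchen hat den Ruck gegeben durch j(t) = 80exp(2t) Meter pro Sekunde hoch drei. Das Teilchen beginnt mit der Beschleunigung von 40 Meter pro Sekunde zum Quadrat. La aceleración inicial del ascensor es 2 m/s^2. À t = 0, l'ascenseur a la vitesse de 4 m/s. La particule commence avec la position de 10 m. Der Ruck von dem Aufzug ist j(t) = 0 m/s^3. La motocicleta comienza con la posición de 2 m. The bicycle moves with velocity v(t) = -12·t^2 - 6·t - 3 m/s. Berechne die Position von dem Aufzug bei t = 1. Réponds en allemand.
Wir müssen unsere Gleichung für den Ruck j(t) = 0 3-mal integrieren. Mit ∫j(t)dt und Anwendung von a(0) = 2, finden wir a(t) = 2. Durch Integration von der Beschleunigung und Verwendung der Anfangsbedingung v(0) = 4, erhalten wir v(t) = 2·t + 4. Die Stammfunktion von der Geschwindigkeit ist die Position. Mit x(0) = -1 erhalten wir x(t) = t^2 + 4·t - 1. Wir haben die Position x(t) = t^2 + 4·t - 1. Durch Einsetzen von t = 1: x(1) = 4.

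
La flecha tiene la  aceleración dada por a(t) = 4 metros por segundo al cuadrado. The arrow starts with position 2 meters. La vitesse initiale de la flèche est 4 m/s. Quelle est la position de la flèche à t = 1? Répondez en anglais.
To solve this, we need to take 2 antiderivatives of our acceleration equation a(t) = 4. Finding the integral of a(t) and using v(0) = 4: v(t) = 4·t + 4. Taking ∫v(t)dt and applying x(0) = 2, we find x(t) = 2·t^2 + 4·t + 2. We have position x(t) = 2·t^2 + 4·t + 2. Substituting t = 1: x(1) = 8.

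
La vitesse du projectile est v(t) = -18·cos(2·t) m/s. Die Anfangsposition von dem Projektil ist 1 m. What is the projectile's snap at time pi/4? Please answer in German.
Ausgehend von der Geschwindigkeit v(t) = -18·cos(2·t), nehmen wir 3 Ableitungen. Mit d/dt von v(t) finden wir a(t) = 36·sin(2·t). Mit d/dt von a(t) finden wir j(t) = 72·cos(2·t). Die Ableitung von dem Ruck ergibt den Snap: s(t) = -144·sin(2·t). Mit s(t) = -144·sin(2·t) und Einsetzen von t = pi/4, finden wir s = -144.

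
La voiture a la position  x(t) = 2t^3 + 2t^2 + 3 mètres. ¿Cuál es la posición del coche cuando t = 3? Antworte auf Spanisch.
Usando x(t) = 2·t^3 + 2·t^2 + 3 y sustituyendo t = 3, encontramos x = 75.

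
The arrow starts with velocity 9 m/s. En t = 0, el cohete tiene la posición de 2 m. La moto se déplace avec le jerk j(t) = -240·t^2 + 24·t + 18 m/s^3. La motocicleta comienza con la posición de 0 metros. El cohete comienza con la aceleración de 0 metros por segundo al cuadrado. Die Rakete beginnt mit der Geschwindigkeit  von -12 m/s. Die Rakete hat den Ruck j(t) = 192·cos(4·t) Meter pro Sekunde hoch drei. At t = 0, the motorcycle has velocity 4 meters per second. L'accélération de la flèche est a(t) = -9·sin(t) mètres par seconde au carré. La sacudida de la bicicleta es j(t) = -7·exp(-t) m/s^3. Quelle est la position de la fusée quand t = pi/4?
Nous devons trouver l'intégrale de notre équation du jerk j(t) = 192·cos(4·t) 3 fois. L'intégrale du jerk, avec a(0) = 0, donne l'accélération: a(t) = 48·sin(4·t). L'intégrale de l'accélération est la vitesse. En utilisant v(0) = -12, nous obtenons v(t) = -12·cos(4·t). En intégrant la vitesse et en utilisant la condition initiale x(0) = 2, nous obtenons x(t) = 2 - 3·sin(4·t). En utilisant x(t) = 2 - 3·sin(4·t) et en substituant t = pi/4, nous trouvons x = 2.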